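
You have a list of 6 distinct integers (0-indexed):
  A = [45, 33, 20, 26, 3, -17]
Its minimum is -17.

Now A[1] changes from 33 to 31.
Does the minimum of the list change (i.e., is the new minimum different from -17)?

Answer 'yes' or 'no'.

Answer: no

Derivation:
Old min = -17
Change: A[1] 33 -> 31
Changed element was NOT the min; min changes only if 31 < -17.
New min = -17; changed? no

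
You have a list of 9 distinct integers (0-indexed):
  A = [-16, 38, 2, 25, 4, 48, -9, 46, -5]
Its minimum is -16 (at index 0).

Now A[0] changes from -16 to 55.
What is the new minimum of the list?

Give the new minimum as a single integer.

Old min = -16 (at index 0)
Change: A[0] -16 -> 55
Changed element WAS the min. Need to check: is 55 still <= all others?
  Min of remaining elements: -9
  New min = min(55, -9) = -9

Answer: -9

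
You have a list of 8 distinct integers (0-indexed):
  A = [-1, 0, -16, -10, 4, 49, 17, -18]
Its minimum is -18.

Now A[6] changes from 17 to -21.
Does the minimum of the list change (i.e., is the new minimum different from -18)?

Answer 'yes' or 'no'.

Old min = -18
Change: A[6] 17 -> -21
Changed element was NOT the min; min changes only if -21 < -18.
New min = -21; changed? yes

Answer: yes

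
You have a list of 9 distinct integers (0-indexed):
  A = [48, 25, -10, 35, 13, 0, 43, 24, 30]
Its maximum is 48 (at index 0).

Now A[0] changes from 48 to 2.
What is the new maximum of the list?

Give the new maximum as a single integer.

Old max = 48 (at index 0)
Change: A[0] 48 -> 2
Changed element WAS the max -> may need rescan.
  Max of remaining elements: 43
  New max = max(2, 43) = 43

Answer: 43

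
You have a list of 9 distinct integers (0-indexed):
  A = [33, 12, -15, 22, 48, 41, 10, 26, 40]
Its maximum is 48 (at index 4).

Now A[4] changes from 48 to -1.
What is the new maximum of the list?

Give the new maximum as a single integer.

Answer: 41

Derivation:
Old max = 48 (at index 4)
Change: A[4] 48 -> -1
Changed element WAS the max -> may need rescan.
  Max of remaining elements: 41
  New max = max(-1, 41) = 41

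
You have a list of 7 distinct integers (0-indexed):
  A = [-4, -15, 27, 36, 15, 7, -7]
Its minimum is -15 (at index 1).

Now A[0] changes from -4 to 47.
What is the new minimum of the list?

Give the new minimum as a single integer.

Answer: -15

Derivation:
Old min = -15 (at index 1)
Change: A[0] -4 -> 47
Changed element was NOT the old min.
  New min = min(old_min, new_val) = min(-15, 47) = -15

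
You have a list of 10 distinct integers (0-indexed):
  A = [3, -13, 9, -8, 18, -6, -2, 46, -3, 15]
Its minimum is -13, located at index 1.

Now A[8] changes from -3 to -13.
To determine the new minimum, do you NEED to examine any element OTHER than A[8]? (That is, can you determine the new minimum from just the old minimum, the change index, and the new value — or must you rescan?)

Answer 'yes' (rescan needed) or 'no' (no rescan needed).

Old min = -13 at index 1
Change at index 8: -3 -> -13
Index 8 was NOT the min. New min = min(-13, -13). No rescan of other elements needed.
Needs rescan: no

Answer: no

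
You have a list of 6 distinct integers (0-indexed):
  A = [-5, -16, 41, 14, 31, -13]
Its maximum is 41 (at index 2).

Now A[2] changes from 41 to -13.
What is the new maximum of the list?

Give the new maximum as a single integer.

Old max = 41 (at index 2)
Change: A[2] 41 -> -13
Changed element WAS the max -> may need rescan.
  Max of remaining elements: 31
  New max = max(-13, 31) = 31

Answer: 31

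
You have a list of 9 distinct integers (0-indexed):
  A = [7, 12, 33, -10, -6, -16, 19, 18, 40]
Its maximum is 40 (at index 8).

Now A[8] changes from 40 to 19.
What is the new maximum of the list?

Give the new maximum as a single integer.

Answer: 33

Derivation:
Old max = 40 (at index 8)
Change: A[8] 40 -> 19
Changed element WAS the max -> may need rescan.
  Max of remaining elements: 33
  New max = max(19, 33) = 33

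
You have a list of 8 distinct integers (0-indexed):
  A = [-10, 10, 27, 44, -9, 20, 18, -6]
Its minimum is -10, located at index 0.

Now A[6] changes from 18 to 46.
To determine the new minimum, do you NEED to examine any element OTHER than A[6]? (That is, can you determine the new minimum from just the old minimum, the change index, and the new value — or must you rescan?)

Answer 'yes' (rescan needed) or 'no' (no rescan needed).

Old min = -10 at index 0
Change at index 6: 18 -> 46
Index 6 was NOT the min. New min = min(-10, 46). No rescan of other elements needed.
Needs rescan: no

Answer: no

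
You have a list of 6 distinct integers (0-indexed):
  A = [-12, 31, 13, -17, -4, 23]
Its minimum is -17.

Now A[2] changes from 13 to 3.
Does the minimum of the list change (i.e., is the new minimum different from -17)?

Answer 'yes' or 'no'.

Answer: no

Derivation:
Old min = -17
Change: A[2] 13 -> 3
Changed element was NOT the min; min changes only if 3 < -17.
New min = -17; changed? no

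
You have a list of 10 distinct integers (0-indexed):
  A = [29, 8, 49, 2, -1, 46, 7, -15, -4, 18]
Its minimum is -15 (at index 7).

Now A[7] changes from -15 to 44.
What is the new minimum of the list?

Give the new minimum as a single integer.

Old min = -15 (at index 7)
Change: A[7] -15 -> 44
Changed element WAS the min. Need to check: is 44 still <= all others?
  Min of remaining elements: -4
  New min = min(44, -4) = -4

Answer: -4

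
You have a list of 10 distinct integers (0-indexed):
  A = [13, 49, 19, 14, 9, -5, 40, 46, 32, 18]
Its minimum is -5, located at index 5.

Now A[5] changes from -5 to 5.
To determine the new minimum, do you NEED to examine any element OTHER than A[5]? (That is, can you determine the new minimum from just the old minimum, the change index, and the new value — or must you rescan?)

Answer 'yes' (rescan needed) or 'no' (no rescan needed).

Old min = -5 at index 5
Change at index 5: -5 -> 5
Index 5 WAS the min and new value 5 > old min -5. Must rescan other elements to find the new min.
Needs rescan: yes

Answer: yes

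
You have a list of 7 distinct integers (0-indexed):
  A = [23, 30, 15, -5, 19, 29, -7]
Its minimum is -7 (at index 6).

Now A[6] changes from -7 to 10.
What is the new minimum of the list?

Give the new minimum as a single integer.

Old min = -7 (at index 6)
Change: A[6] -7 -> 10
Changed element WAS the min. Need to check: is 10 still <= all others?
  Min of remaining elements: -5
  New min = min(10, -5) = -5

Answer: -5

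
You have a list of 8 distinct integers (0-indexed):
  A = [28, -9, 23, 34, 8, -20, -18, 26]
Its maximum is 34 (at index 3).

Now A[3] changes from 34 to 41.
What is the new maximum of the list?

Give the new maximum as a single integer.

Old max = 34 (at index 3)
Change: A[3] 34 -> 41
Changed element WAS the max -> may need rescan.
  Max of remaining elements: 28
  New max = max(41, 28) = 41

Answer: 41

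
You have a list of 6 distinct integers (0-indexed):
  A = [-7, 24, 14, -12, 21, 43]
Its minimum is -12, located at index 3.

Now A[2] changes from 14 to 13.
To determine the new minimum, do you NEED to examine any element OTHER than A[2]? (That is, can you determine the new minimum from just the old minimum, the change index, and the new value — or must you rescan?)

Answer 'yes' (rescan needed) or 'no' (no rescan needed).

Answer: no

Derivation:
Old min = -12 at index 3
Change at index 2: 14 -> 13
Index 2 was NOT the min. New min = min(-12, 13). No rescan of other elements needed.
Needs rescan: no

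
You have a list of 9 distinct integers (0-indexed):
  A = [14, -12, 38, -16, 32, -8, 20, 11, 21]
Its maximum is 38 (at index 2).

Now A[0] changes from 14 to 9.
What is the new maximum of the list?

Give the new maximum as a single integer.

Answer: 38

Derivation:
Old max = 38 (at index 2)
Change: A[0] 14 -> 9
Changed element was NOT the old max.
  New max = max(old_max, new_val) = max(38, 9) = 38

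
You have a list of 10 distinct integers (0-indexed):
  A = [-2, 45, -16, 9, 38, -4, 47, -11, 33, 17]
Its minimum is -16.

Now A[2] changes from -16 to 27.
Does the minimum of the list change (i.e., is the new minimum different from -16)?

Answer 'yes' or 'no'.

Old min = -16
Change: A[2] -16 -> 27
Changed element was the min; new min must be rechecked.
New min = -11; changed? yes

Answer: yes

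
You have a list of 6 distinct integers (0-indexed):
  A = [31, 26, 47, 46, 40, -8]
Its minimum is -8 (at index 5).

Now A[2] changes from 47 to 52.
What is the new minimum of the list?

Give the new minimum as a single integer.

Old min = -8 (at index 5)
Change: A[2] 47 -> 52
Changed element was NOT the old min.
  New min = min(old_min, new_val) = min(-8, 52) = -8

Answer: -8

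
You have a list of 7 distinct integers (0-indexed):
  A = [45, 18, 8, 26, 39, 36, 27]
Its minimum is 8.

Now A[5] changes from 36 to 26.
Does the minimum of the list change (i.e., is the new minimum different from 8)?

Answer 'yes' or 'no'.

Old min = 8
Change: A[5] 36 -> 26
Changed element was NOT the min; min changes only if 26 < 8.
New min = 8; changed? no

Answer: no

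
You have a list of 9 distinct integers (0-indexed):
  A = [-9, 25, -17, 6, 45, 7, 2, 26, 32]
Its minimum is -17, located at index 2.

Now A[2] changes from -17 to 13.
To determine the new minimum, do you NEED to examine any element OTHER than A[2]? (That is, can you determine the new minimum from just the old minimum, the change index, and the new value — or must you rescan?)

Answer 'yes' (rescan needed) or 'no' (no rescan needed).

Answer: yes

Derivation:
Old min = -17 at index 2
Change at index 2: -17 -> 13
Index 2 WAS the min and new value 13 > old min -17. Must rescan other elements to find the new min.
Needs rescan: yes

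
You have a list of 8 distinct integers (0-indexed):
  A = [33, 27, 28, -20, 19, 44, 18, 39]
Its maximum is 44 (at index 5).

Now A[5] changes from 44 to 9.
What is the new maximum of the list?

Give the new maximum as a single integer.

Old max = 44 (at index 5)
Change: A[5] 44 -> 9
Changed element WAS the max -> may need rescan.
  Max of remaining elements: 39
  New max = max(9, 39) = 39

Answer: 39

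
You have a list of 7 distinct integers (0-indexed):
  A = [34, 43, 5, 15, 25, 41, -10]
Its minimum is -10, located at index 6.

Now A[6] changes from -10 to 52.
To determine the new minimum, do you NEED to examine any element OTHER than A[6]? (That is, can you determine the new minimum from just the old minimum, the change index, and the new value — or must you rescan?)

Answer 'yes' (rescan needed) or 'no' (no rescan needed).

Answer: yes

Derivation:
Old min = -10 at index 6
Change at index 6: -10 -> 52
Index 6 WAS the min and new value 52 > old min -10. Must rescan other elements to find the new min.
Needs rescan: yes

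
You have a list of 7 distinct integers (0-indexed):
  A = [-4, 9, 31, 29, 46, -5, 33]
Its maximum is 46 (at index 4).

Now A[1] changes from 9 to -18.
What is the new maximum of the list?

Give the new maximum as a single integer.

Answer: 46

Derivation:
Old max = 46 (at index 4)
Change: A[1] 9 -> -18
Changed element was NOT the old max.
  New max = max(old_max, new_val) = max(46, -18) = 46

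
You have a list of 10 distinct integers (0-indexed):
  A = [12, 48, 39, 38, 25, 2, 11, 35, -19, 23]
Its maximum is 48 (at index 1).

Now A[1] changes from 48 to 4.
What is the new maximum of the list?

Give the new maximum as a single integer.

Answer: 39

Derivation:
Old max = 48 (at index 1)
Change: A[1] 48 -> 4
Changed element WAS the max -> may need rescan.
  Max of remaining elements: 39
  New max = max(4, 39) = 39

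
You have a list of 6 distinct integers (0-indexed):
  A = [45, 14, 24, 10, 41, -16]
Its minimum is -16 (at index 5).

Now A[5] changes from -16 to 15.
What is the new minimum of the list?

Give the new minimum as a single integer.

Old min = -16 (at index 5)
Change: A[5] -16 -> 15
Changed element WAS the min. Need to check: is 15 still <= all others?
  Min of remaining elements: 10
  New min = min(15, 10) = 10

Answer: 10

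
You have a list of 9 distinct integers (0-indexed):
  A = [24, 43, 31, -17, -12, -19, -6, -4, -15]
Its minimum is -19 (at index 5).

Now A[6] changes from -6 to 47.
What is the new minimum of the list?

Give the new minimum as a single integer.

Old min = -19 (at index 5)
Change: A[6] -6 -> 47
Changed element was NOT the old min.
  New min = min(old_min, new_val) = min(-19, 47) = -19

Answer: -19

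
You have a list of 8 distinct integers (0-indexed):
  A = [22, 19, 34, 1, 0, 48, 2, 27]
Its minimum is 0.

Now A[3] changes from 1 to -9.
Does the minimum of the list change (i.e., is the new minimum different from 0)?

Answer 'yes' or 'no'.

Answer: yes

Derivation:
Old min = 0
Change: A[3] 1 -> -9
Changed element was NOT the min; min changes only if -9 < 0.
New min = -9; changed? yes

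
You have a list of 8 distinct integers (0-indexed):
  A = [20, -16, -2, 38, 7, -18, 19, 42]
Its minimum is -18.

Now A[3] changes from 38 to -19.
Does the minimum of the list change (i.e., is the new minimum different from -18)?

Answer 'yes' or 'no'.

Old min = -18
Change: A[3] 38 -> -19
Changed element was NOT the min; min changes only if -19 < -18.
New min = -19; changed? yes

Answer: yes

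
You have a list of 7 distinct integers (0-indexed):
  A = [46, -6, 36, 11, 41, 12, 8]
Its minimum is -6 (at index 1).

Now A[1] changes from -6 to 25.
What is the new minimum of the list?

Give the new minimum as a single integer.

Old min = -6 (at index 1)
Change: A[1] -6 -> 25
Changed element WAS the min. Need to check: is 25 still <= all others?
  Min of remaining elements: 8
  New min = min(25, 8) = 8

Answer: 8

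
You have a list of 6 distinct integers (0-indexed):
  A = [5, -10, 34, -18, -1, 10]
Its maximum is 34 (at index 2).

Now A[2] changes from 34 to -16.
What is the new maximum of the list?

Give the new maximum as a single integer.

Answer: 10

Derivation:
Old max = 34 (at index 2)
Change: A[2] 34 -> -16
Changed element WAS the max -> may need rescan.
  Max of remaining elements: 10
  New max = max(-16, 10) = 10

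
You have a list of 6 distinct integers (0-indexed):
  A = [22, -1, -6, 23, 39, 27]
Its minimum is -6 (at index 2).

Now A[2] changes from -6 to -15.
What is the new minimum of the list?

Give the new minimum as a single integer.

Answer: -15

Derivation:
Old min = -6 (at index 2)
Change: A[2] -6 -> -15
Changed element WAS the min. Need to check: is -15 still <= all others?
  Min of remaining elements: -1
  New min = min(-15, -1) = -15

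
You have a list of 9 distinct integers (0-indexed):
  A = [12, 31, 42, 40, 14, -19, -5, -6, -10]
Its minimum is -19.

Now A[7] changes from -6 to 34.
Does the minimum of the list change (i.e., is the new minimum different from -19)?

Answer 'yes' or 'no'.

Old min = -19
Change: A[7] -6 -> 34
Changed element was NOT the min; min changes only if 34 < -19.
New min = -19; changed? no

Answer: no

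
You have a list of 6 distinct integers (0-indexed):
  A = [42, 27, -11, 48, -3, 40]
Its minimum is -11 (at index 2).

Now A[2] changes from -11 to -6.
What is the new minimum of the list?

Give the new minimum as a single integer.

Old min = -11 (at index 2)
Change: A[2] -11 -> -6
Changed element WAS the min. Need to check: is -6 still <= all others?
  Min of remaining elements: -3
  New min = min(-6, -3) = -6

Answer: -6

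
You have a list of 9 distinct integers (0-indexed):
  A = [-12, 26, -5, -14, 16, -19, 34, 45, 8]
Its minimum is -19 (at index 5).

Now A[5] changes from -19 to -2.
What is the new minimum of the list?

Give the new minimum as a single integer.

Answer: -14

Derivation:
Old min = -19 (at index 5)
Change: A[5] -19 -> -2
Changed element WAS the min. Need to check: is -2 still <= all others?
  Min of remaining elements: -14
  New min = min(-2, -14) = -14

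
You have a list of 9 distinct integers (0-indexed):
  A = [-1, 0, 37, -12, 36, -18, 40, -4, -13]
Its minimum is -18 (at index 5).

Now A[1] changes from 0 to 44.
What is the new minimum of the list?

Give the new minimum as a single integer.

Old min = -18 (at index 5)
Change: A[1] 0 -> 44
Changed element was NOT the old min.
  New min = min(old_min, new_val) = min(-18, 44) = -18

Answer: -18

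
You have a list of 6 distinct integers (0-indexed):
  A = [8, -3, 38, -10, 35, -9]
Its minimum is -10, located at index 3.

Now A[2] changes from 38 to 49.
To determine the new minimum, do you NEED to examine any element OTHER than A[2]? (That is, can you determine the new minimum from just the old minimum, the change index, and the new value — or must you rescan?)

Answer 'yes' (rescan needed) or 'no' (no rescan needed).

Answer: no

Derivation:
Old min = -10 at index 3
Change at index 2: 38 -> 49
Index 2 was NOT the min. New min = min(-10, 49). No rescan of other elements needed.
Needs rescan: no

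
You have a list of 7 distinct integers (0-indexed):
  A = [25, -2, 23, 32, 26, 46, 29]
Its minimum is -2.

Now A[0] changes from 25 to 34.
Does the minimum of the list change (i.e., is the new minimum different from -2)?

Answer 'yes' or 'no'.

Old min = -2
Change: A[0] 25 -> 34
Changed element was NOT the min; min changes only if 34 < -2.
New min = -2; changed? no

Answer: no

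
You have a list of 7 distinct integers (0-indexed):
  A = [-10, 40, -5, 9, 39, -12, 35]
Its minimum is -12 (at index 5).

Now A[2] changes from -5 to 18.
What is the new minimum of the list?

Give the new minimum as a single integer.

Old min = -12 (at index 5)
Change: A[2] -5 -> 18
Changed element was NOT the old min.
  New min = min(old_min, new_val) = min(-12, 18) = -12

Answer: -12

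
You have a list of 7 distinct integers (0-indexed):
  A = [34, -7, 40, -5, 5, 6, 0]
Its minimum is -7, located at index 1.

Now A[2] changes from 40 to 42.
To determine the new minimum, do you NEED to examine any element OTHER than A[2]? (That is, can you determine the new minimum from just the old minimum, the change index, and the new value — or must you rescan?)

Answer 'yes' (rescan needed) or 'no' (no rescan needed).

Answer: no

Derivation:
Old min = -7 at index 1
Change at index 2: 40 -> 42
Index 2 was NOT the min. New min = min(-7, 42). No rescan of other elements needed.
Needs rescan: no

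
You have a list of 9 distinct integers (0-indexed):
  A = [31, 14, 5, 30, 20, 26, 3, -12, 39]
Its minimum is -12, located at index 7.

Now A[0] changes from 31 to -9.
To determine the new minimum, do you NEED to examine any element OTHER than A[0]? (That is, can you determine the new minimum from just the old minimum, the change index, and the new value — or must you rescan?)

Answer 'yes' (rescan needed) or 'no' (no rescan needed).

Answer: no

Derivation:
Old min = -12 at index 7
Change at index 0: 31 -> -9
Index 0 was NOT the min. New min = min(-12, -9). No rescan of other elements needed.
Needs rescan: no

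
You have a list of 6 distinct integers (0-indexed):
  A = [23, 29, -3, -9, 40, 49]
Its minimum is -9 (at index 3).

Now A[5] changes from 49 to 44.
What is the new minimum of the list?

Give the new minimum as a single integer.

Old min = -9 (at index 3)
Change: A[5] 49 -> 44
Changed element was NOT the old min.
  New min = min(old_min, new_val) = min(-9, 44) = -9

Answer: -9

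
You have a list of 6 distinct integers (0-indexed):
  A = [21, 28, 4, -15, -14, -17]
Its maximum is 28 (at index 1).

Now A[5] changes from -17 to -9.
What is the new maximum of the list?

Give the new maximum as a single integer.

Old max = 28 (at index 1)
Change: A[5] -17 -> -9
Changed element was NOT the old max.
  New max = max(old_max, new_val) = max(28, -9) = 28

Answer: 28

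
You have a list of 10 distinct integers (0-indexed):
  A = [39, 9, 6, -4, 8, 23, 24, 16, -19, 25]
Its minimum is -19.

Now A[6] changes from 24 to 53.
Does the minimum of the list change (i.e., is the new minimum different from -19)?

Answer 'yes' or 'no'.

Old min = -19
Change: A[6] 24 -> 53
Changed element was NOT the min; min changes only if 53 < -19.
New min = -19; changed? no

Answer: no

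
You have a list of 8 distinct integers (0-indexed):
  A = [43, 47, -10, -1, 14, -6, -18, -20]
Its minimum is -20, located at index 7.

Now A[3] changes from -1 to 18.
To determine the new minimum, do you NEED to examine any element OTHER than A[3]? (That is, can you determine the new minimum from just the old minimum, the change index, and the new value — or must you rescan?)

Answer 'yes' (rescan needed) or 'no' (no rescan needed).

Old min = -20 at index 7
Change at index 3: -1 -> 18
Index 3 was NOT the min. New min = min(-20, 18). No rescan of other elements needed.
Needs rescan: no

Answer: no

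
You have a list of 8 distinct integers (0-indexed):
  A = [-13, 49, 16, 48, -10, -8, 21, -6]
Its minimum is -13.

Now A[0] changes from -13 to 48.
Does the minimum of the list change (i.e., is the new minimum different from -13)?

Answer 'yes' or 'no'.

Answer: yes

Derivation:
Old min = -13
Change: A[0] -13 -> 48
Changed element was the min; new min must be rechecked.
New min = -10; changed? yes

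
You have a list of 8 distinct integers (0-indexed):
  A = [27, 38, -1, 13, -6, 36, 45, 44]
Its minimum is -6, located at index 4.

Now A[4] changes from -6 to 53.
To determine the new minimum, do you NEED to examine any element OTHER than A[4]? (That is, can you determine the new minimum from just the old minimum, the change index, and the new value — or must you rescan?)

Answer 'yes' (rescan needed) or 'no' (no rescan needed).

Old min = -6 at index 4
Change at index 4: -6 -> 53
Index 4 WAS the min and new value 53 > old min -6. Must rescan other elements to find the new min.
Needs rescan: yes

Answer: yes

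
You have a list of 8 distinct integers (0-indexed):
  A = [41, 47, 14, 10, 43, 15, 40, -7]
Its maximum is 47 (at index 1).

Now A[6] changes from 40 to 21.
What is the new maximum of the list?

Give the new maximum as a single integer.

Answer: 47

Derivation:
Old max = 47 (at index 1)
Change: A[6] 40 -> 21
Changed element was NOT the old max.
  New max = max(old_max, new_val) = max(47, 21) = 47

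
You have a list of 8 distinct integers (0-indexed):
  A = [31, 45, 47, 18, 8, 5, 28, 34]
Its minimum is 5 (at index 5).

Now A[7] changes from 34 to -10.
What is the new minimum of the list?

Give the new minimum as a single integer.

Old min = 5 (at index 5)
Change: A[7] 34 -> -10
Changed element was NOT the old min.
  New min = min(old_min, new_val) = min(5, -10) = -10

Answer: -10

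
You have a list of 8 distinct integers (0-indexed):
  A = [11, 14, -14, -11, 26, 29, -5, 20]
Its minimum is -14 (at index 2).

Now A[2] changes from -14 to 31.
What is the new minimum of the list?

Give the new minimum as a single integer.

Old min = -14 (at index 2)
Change: A[2] -14 -> 31
Changed element WAS the min. Need to check: is 31 still <= all others?
  Min of remaining elements: -11
  New min = min(31, -11) = -11

Answer: -11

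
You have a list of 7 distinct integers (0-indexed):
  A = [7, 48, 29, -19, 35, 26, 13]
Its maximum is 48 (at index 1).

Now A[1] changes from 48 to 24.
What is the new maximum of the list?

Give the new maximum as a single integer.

Old max = 48 (at index 1)
Change: A[1] 48 -> 24
Changed element WAS the max -> may need rescan.
  Max of remaining elements: 35
  New max = max(24, 35) = 35

Answer: 35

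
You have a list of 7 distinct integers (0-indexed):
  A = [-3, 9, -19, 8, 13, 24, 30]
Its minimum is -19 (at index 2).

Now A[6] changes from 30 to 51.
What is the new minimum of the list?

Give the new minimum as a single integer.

Old min = -19 (at index 2)
Change: A[6] 30 -> 51
Changed element was NOT the old min.
  New min = min(old_min, new_val) = min(-19, 51) = -19

Answer: -19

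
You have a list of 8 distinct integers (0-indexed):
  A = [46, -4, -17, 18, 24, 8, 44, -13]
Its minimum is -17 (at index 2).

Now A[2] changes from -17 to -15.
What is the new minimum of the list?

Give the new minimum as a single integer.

Old min = -17 (at index 2)
Change: A[2] -17 -> -15
Changed element WAS the min. Need to check: is -15 still <= all others?
  Min of remaining elements: -13
  New min = min(-15, -13) = -15

Answer: -15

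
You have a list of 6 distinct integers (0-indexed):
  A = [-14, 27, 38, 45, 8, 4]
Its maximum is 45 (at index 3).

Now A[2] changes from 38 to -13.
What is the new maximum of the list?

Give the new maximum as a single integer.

Answer: 45

Derivation:
Old max = 45 (at index 3)
Change: A[2] 38 -> -13
Changed element was NOT the old max.
  New max = max(old_max, new_val) = max(45, -13) = 45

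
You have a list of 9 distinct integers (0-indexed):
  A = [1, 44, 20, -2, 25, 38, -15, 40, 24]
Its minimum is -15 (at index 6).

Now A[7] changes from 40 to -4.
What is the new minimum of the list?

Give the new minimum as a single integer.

Answer: -15

Derivation:
Old min = -15 (at index 6)
Change: A[7] 40 -> -4
Changed element was NOT the old min.
  New min = min(old_min, new_val) = min(-15, -4) = -15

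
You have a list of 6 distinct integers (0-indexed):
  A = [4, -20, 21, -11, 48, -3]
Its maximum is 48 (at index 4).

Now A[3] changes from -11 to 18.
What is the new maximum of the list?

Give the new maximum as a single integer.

Old max = 48 (at index 4)
Change: A[3] -11 -> 18
Changed element was NOT the old max.
  New max = max(old_max, new_val) = max(48, 18) = 48

Answer: 48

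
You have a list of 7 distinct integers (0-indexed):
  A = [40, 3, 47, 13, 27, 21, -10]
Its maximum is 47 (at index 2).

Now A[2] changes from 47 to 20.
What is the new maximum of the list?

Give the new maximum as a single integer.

Answer: 40

Derivation:
Old max = 47 (at index 2)
Change: A[2] 47 -> 20
Changed element WAS the max -> may need rescan.
  Max of remaining elements: 40
  New max = max(20, 40) = 40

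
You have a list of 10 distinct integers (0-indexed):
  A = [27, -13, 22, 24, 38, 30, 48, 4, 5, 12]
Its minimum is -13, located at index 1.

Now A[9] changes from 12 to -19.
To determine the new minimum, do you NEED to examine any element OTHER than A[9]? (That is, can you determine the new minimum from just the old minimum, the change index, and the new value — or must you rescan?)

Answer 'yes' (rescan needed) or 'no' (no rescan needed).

Old min = -13 at index 1
Change at index 9: 12 -> -19
Index 9 was NOT the min. New min = min(-13, -19). No rescan of other elements needed.
Needs rescan: no

Answer: no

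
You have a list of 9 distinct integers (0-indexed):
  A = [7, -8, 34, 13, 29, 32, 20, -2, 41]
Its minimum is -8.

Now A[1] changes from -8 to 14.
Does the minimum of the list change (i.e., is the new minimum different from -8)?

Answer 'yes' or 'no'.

Old min = -8
Change: A[1] -8 -> 14
Changed element was the min; new min must be rechecked.
New min = -2; changed? yes

Answer: yes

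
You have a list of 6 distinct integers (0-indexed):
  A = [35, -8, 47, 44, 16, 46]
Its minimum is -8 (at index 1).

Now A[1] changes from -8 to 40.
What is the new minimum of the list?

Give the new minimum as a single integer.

Old min = -8 (at index 1)
Change: A[1] -8 -> 40
Changed element WAS the min. Need to check: is 40 still <= all others?
  Min of remaining elements: 16
  New min = min(40, 16) = 16

Answer: 16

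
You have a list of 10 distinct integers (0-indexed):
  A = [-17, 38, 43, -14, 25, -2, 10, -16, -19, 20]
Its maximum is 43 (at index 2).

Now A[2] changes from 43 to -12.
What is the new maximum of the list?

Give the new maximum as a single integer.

Old max = 43 (at index 2)
Change: A[2] 43 -> -12
Changed element WAS the max -> may need rescan.
  Max of remaining elements: 38
  New max = max(-12, 38) = 38

Answer: 38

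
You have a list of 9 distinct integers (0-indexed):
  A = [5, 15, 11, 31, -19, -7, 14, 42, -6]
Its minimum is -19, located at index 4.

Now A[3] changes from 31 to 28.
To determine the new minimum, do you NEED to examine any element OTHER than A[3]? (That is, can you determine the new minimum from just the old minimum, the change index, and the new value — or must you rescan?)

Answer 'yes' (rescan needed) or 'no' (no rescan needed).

Answer: no

Derivation:
Old min = -19 at index 4
Change at index 3: 31 -> 28
Index 3 was NOT the min. New min = min(-19, 28). No rescan of other elements needed.
Needs rescan: no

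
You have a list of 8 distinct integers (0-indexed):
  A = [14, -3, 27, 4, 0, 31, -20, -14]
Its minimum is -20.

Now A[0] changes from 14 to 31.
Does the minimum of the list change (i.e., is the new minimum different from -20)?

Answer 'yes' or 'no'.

Answer: no

Derivation:
Old min = -20
Change: A[0] 14 -> 31
Changed element was NOT the min; min changes only if 31 < -20.
New min = -20; changed? no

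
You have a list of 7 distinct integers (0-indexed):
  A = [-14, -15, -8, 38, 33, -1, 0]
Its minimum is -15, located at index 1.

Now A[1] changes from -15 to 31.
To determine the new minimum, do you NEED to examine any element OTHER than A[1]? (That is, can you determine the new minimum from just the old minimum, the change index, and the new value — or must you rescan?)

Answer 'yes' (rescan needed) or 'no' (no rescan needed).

Answer: yes

Derivation:
Old min = -15 at index 1
Change at index 1: -15 -> 31
Index 1 WAS the min and new value 31 > old min -15. Must rescan other elements to find the new min.
Needs rescan: yes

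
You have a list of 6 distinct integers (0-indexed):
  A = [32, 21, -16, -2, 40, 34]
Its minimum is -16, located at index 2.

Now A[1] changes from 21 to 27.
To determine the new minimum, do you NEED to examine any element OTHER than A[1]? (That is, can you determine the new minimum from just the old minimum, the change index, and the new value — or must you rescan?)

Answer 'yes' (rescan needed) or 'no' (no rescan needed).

Answer: no

Derivation:
Old min = -16 at index 2
Change at index 1: 21 -> 27
Index 1 was NOT the min. New min = min(-16, 27). No rescan of other elements needed.
Needs rescan: no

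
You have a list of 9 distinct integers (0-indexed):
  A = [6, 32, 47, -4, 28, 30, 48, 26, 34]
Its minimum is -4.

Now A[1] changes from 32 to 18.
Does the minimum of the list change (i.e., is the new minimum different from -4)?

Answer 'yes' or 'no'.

Old min = -4
Change: A[1] 32 -> 18
Changed element was NOT the min; min changes only if 18 < -4.
New min = -4; changed? no

Answer: no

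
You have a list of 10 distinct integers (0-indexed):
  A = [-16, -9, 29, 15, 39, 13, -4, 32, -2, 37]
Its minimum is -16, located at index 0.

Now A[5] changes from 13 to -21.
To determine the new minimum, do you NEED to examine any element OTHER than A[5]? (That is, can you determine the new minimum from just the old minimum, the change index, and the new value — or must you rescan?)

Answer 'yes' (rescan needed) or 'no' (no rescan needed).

Answer: no

Derivation:
Old min = -16 at index 0
Change at index 5: 13 -> -21
Index 5 was NOT the min. New min = min(-16, -21). No rescan of other elements needed.
Needs rescan: no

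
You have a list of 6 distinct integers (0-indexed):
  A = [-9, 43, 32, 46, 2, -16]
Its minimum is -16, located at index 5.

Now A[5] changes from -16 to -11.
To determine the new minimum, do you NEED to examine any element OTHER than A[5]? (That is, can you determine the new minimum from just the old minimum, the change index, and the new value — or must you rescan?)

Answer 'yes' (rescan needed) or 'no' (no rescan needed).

Answer: yes

Derivation:
Old min = -16 at index 5
Change at index 5: -16 -> -11
Index 5 WAS the min and new value -11 > old min -16. Must rescan other elements to find the new min.
Needs rescan: yes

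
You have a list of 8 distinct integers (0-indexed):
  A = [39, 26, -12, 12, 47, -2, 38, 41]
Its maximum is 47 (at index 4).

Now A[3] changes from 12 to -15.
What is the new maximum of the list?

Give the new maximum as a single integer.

Old max = 47 (at index 4)
Change: A[3] 12 -> -15
Changed element was NOT the old max.
  New max = max(old_max, new_val) = max(47, -15) = 47

Answer: 47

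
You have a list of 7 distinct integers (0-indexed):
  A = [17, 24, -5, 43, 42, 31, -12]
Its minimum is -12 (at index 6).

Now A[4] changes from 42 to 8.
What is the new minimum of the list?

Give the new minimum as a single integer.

Answer: -12

Derivation:
Old min = -12 (at index 6)
Change: A[4] 42 -> 8
Changed element was NOT the old min.
  New min = min(old_min, new_val) = min(-12, 8) = -12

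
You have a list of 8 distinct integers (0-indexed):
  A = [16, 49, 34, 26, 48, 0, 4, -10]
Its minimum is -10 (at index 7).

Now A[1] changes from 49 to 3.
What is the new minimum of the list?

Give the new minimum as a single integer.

Answer: -10

Derivation:
Old min = -10 (at index 7)
Change: A[1] 49 -> 3
Changed element was NOT the old min.
  New min = min(old_min, new_val) = min(-10, 3) = -10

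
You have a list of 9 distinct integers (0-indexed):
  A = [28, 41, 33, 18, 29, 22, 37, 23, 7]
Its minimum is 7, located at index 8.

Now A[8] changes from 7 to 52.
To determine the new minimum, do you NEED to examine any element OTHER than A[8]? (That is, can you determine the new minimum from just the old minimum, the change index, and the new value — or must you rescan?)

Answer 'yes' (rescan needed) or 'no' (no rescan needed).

Old min = 7 at index 8
Change at index 8: 7 -> 52
Index 8 WAS the min and new value 52 > old min 7. Must rescan other elements to find the new min.
Needs rescan: yes

Answer: yes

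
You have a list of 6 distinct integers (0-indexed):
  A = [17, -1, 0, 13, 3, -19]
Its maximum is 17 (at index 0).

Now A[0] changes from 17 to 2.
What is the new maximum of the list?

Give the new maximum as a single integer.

Old max = 17 (at index 0)
Change: A[0] 17 -> 2
Changed element WAS the max -> may need rescan.
  Max of remaining elements: 13
  New max = max(2, 13) = 13

Answer: 13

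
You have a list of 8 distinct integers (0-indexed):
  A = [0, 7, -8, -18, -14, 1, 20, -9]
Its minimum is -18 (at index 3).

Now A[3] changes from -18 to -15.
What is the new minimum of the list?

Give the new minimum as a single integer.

Old min = -18 (at index 3)
Change: A[3] -18 -> -15
Changed element WAS the min. Need to check: is -15 still <= all others?
  Min of remaining elements: -14
  New min = min(-15, -14) = -15

Answer: -15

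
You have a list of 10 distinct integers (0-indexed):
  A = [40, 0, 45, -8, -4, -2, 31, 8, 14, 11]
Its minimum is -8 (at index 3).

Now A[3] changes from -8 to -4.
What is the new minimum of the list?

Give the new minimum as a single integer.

Old min = -8 (at index 3)
Change: A[3] -8 -> -4
Changed element WAS the min. Need to check: is -4 still <= all others?
  Min of remaining elements: -4
  New min = min(-4, -4) = -4

Answer: -4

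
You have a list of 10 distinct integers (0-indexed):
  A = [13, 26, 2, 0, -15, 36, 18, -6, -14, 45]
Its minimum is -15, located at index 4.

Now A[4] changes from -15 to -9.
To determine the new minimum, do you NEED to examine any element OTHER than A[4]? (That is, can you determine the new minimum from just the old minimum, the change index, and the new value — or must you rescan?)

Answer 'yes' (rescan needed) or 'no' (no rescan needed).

Answer: yes

Derivation:
Old min = -15 at index 4
Change at index 4: -15 -> -9
Index 4 WAS the min and new value -9 > old min -15. Must rescan other elements to find the new min.
Needs rescan: yes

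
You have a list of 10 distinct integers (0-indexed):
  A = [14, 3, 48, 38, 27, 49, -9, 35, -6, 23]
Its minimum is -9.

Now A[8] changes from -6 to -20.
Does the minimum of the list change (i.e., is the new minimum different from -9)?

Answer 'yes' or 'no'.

Answer: yes

Derivation:
Old min = -9
Change: A[8] -6 -> -20
Changed element was NOT the min; min changes only if -20 < -9.
New min = -20; changed? yes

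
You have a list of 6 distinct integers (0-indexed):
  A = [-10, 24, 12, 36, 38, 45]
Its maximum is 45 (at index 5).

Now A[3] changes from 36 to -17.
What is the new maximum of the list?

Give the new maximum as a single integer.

Old max = 45 (at index 5)
Change: A[3] 36 -> -17
Changed element was NOT the old max.
  New max = max(old_max, new_val) = max(45, -17) = 45

Answer: 45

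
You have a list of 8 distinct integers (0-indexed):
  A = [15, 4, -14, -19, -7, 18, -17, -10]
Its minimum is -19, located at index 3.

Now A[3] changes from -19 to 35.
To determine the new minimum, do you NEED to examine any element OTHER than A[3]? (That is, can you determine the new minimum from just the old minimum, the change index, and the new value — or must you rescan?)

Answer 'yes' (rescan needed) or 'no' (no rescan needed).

Old min = -19 at index 3
Change at index 3: -19 -> 35
Index 3 WAS the min and new value 35 > old min -19. Must rescan other elements to find the new min.
Needs rescan: yes

Answer: yes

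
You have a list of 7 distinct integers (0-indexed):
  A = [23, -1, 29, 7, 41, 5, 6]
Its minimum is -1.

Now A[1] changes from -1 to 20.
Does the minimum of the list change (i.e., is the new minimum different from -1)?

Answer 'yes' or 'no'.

Answer: yes

Derivation:
Old min = -1
Change: A[1] -1 -> 20
Changed element was the min; new min must be rechecked.
New min = 5; changed? yes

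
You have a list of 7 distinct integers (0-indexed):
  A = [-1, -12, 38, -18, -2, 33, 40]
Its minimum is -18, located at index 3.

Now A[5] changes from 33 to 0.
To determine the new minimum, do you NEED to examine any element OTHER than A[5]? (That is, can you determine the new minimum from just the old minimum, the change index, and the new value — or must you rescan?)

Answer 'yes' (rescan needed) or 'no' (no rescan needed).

Old min = -18 at index 3
Change at index 5: 33 -> 0
Index 5 was NOT the min. New min = min(-18, 0). No rescan of other elements needed.
Needs rescan: no

Answer: no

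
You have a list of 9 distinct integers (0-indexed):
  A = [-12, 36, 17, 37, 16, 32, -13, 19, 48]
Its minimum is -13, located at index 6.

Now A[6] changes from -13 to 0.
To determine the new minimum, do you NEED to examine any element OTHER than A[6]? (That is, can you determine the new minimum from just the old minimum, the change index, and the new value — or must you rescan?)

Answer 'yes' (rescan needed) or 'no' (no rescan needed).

Answer: yes

Derivation:
Old min = -13 at index 6
Change at index 6: -13 -> 0
Index 6 WAS the min and new value 0 > old min -13. Must rescan other elements to find the new min.
Needs rescan: yes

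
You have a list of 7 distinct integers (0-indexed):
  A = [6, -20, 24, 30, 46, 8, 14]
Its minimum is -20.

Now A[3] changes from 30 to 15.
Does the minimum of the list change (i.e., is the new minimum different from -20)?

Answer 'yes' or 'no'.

Answer: no

Derivation:
Old min = -20
Change: A[3] 30 -> 15
Changed element was NOT the min; min changes only if 15 < -20.
New min = -20; changed? no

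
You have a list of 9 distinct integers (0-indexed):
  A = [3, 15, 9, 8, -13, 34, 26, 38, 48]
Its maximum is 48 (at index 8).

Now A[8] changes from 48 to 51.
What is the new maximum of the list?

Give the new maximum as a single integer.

Answer: 51

Derivation:
Old max = 48 (at index 8)
Change: A[8] 48 -> 51
Changed element WAS the max -> may need rescan.
  Max of remaining elements: 38
  New max = max(51, 38) = 51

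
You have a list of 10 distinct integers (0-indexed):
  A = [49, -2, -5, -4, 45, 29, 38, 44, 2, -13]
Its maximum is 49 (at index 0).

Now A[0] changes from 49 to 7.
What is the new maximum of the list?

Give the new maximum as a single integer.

Answer: 45

Derivation:
Old max = 49 (at index 0)
Change: A[0] 49 -> 7
Changed element WAS the max -> may need rescan.
  Max of remaining elements: 45
  New max = max(7, 45) = 45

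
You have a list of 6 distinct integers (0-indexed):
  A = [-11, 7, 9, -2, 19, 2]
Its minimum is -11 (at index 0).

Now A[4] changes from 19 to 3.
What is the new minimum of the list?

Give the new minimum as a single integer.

Old min = -11 (at index 0)
Change: A[4] 19 -> 3
Changed element was NOT the old min.
  New min = min(old_min, new_val) = min(-11, 3) = -11

Answer: -11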